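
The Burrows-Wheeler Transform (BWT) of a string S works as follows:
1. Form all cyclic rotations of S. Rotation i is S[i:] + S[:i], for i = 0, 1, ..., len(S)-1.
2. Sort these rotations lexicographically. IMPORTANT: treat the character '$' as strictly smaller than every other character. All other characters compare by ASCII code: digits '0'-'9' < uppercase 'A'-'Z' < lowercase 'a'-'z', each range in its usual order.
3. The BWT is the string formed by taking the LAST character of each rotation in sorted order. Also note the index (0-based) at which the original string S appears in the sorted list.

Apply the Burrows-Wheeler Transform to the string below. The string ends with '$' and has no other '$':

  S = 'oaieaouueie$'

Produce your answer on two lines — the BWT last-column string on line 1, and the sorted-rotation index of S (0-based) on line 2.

Answer: eoeiiuea$auo
8

Derivation:
All 12 rotations (rotation i = S[i:]+S[:i]):
  rot[0] = oaieaouueie$
  rot[1] = aieaouueie$o
  rot[2] = ieaouueie$oa
  rot[3] = eaouueie$oai
  rot[4] = aouueie$oaie
  rot[5] = ouueie$oaiea
  rot[6] = uueie$oaieao
  rot[7] = ueie$oaieaou
  rot[8] = eie$oaieaouu
  rot[9] = ie$oaieaouue
  rot[10] = e$oaieaouuei
  rot[11] = $oaieaouueie
Sorted (with $ < everything):
  sorted[0] = $oaieaouueie  (last char: 'e')
  sorted[1] = aieaouueie$o  (last char: 'o')
  sorted[2] = aouueie$oaie  (last char: 'e')
  sorted[3] = e$oaieaouuei  (last char: 'i')
  sorted[4] = eaouueie$oai  (last char: 'i')
  sorted[5] = eie$oaieaouu  (last char: 'u')
  sorted[6] = ie$oaieaouue  (last char: 'e')
  sorted[7] = ieaouueie$oa  (last char: 'a')
  sorted[8] = oaieaouueie$  (last char: '$')
  sorted[9] = ouueie$oaiea  (last char: 'a')
  sorted[10] = ueie$oaieaou  (last char: 'u')
  sorted[11] = uueie$oaieao  (last char: 'o')
Last column: eoeiiuea$auo
Original string S is at sorted index 8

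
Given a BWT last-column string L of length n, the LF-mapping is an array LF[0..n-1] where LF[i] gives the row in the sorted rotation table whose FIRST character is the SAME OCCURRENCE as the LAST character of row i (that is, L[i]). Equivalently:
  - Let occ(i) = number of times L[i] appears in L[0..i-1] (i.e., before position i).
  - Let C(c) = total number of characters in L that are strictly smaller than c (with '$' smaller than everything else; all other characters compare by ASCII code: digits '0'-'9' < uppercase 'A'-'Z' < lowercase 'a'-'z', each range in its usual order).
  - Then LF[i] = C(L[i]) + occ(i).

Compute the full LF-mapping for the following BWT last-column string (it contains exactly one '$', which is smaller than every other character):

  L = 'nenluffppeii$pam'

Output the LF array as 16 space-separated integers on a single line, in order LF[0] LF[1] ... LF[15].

Answer: 10 2 11 8 15 4 5 12 13 3 6 7 0 14 1 9

Derivation:
Char counts: '$':1, 'a':1, 'e':2, 'f':2, 'i':2, 'l':1, 'm':1, 'n':2, 'p':3, 'u':1
C (first-col start): C('$')=0, C('a')=1, C('e')=2, C('f')=4, C('i')=6, C('l')=8, C('m')=9, C('n')=10, C('p')=12, C('u')=15
L[0]='n': occ=0, LF[0]=C('n')+0=10+0=10
L[1]='e': occ=0, LF[1]=C('e')+0=2+0=2
L[2]='n': occ=1, LF[2]=C('n')+1=10+1=11
L[3]='l': occ=0, LF[3]=C('l')+0=8+0=8
L[4]='u': occ=0, LF[4]=C('u')+0=15+0=15
L[5]='f': occ=0, LF[5]=C('f')+0=4+0=4
L[6]='f': occ=1, LF[6]=C('f')+1=4+1=5
L[7]='p': occ=0, LF[7]=C('p')+0=12+0=12
L[8]='p': occ=1, LF[8]=C('p')+1=12+1=13
L[9]='e': occ=1, LF[9]=C('e')+1=2+1=3
L[10]='i': occ=0, LF[10]=C('i')+0=6+0=6
L[11]='i': occ=1, LF[11]=C('i')+1=6+1=7
L[12]='$': occ=0, LF[12]=C('$')+0=0+0=0
L[13]='p': occ=2, LF[13]=C('p')+2=12+2=14
L[14]='a': occ=0, LF[14]=C('a')+0=1+0=1
L[15]='m': occ=0, LF[15]=C('m')+0=9+0=9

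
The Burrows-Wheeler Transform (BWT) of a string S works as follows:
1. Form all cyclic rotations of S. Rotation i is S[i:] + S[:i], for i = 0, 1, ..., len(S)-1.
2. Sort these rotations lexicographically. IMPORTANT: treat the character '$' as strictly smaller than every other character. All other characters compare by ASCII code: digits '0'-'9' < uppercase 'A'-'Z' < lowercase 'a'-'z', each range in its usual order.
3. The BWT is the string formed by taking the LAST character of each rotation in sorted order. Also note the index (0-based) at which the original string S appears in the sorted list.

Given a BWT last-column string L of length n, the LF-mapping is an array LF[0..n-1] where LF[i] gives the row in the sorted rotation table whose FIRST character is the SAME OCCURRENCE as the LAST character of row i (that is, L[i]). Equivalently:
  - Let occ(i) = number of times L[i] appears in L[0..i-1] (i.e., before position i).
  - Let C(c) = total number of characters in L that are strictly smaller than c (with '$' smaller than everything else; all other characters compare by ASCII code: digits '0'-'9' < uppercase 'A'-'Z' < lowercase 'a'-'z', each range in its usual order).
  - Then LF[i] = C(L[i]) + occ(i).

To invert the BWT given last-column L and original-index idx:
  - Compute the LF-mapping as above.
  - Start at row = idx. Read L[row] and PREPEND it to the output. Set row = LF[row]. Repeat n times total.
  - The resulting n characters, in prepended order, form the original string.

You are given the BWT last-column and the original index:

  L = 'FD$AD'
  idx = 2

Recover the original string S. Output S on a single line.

LF mapping: 4 2 0 1 3
Walk LF starting at row 2, prepending L[row]:
  step 1: row=2, L[2]='$', prepend. Next row=LF[2]=0
  step 2: row=0, L[0]='F', prepend. Next row=LF[0]=4
  step 3: row=4, L[4]='D', prepend. Next row=LF[4]=3
  step 4: row=3, L[3]='A', prepend. Next row=LF[3]=1
  step 5: row=1, L[1]='D', prepend. Next row=LF[1]=2
Reversed output: DADF$

Answer: DADF$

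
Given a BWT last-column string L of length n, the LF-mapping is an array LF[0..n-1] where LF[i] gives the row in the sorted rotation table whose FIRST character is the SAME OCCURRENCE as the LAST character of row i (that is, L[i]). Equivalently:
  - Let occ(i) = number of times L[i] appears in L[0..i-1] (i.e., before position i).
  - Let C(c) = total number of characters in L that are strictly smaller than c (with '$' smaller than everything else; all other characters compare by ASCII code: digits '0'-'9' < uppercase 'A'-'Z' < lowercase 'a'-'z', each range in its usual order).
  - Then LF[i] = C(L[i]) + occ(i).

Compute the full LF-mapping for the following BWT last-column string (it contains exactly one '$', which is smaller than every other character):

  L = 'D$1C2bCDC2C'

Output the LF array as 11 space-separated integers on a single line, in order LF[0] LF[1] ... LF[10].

Char counts: '$':1, '1':1, '2':2, 'C':4, 'D':2, 'b':1
C (first-col start): C('$')=0, C('1')=1, C('2')=2, C('C')=4, C('D')=8, C('b')=10
L[0]='D': occ=0, LF[0]=C('D')+0=8+0=8
L[1]='$': occ=0, LF[1]=C('$')+0=0+0=0
L[2]='1': occ=0, LF[2]=C('1')+0=1+0=1
L[3]='C': occ=0, LF[3]=C('C')+0=4+0=4
L[4]='2': occ=0, LF[4]=C('2')+0=2+0=2
L[5]='b': occ=0, LF[5]=C('b')+0=10+0=10
L[6]='C': occ=1, LF[6]=C('C')+1=4+1=5
L[7]='D': occ=1, LF[7]=C('D')+1=8+1=9
L[8]='C': occ=2, LF[8]=C('C')+2=4+2=6
L[9]='2': occ=1, LF[9]=C('2')+1=2+1=3
L[10]='C': occ=3, LF[10]=C('C')+3=4+3=7

Answer: 8 0 1 4 2 10 5 9 6 3 7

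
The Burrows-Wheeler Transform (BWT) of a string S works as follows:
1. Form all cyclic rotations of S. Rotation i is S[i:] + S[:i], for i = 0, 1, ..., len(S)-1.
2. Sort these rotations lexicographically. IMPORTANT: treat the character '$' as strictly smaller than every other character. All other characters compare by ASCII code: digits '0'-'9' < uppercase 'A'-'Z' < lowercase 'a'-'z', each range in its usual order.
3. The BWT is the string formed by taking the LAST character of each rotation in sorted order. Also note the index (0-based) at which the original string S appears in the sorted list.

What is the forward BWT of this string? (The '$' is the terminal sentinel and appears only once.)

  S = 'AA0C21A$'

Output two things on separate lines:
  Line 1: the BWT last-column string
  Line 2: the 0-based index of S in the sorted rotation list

All 8 rotations (rotation i = S[i:]+S[:i]):
  rot[0] = AA0C21A$
  rot[1] = A0C21A$A
  rot[2] = 0C21A$AA
  rot[3] = C21A$AA0
  rot[4] = 21A$AA0C
  rot[5] = 1A$AA0C2
  rot[6] = A$AA0C21
  rot[7] = $AA0C21A
Sorted (with $ < everything):
  sorted[0] = $AA0C21A  (last char: 'A')
  sorted[1] = 0C21A$AA  (last char: 'A')
  sorted[2] = 1A$AA0C2  (last char: '2')
  sorted[3] = 21A$AA0C  (last char: 'C')
  sorted[4] = A$AA0C21  (last char: '1')
  sorted[5] = A0C21A$A  (last char: 'A')
  sorted[6] = AA0C21A$  (last char: '$')
  sorted[7] = C21A$AA0  (last char: '0')
Last column: AA2C1A$0
Original string S is at sorted index 6

Answer: AA2C1A$0
6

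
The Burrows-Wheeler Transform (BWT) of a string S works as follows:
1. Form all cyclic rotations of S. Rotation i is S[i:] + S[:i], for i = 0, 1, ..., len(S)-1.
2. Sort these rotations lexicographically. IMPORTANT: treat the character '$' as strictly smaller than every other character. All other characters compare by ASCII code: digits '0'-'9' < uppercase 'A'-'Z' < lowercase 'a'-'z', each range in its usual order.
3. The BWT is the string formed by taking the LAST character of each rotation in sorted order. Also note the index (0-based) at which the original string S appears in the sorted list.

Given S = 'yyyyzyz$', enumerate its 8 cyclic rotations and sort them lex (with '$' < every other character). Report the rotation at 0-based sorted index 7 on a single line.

Answer: zyz$yyyy

Derivation:
All 8 rotations (rotation i = S[i:]+S[:i]):
  rot[0] = yyyyzyz$
  rot[1] = yyyzyz$y
  rot[2] = yyzyz$yy
  rot[3] = yzyz$yyy
  rot[4] = zyz$yyyy
  rot[5] = yz$yyyyz
  rot[6] = z$yyyyzy
  rot[7] = $yyyyzyz
Sorted (with $ < everything):
  sorted[0] = $yyyyzyz
  sorted[1] = yyyyzyz$
  sorted[2] = yyyzyz$y
  sorted[3] = yyzyz$yy
  sorted[4] = yz$yyyyz
  sorted[5] = yzyz$yyy
  sorted[6] = z$yyyyzy
  sorted[7] = zyz$yyyy
sorted[7] = zyz$yyyy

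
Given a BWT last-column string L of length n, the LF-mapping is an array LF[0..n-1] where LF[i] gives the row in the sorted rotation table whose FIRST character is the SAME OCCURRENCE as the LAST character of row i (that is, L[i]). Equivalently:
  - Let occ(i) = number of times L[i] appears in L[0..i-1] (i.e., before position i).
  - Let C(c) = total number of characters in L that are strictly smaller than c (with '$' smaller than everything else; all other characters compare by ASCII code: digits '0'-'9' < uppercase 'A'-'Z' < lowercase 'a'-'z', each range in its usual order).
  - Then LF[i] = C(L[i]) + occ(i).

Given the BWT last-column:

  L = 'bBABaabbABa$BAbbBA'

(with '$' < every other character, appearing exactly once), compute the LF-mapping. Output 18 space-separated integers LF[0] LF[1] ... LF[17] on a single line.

Answer: 13 5 1 6 10 11 14 15 2 7 12 0 8 3 16 17 9 4

Derivation:
Char counts: '$':1, 'A':4, 'B':5, 'a':3, 'b':5
C (first-col start): C('$')=0, C('A')=1, C('B')=5, C('a')=10, C('b')=13
L[0]='b': occ=0, LF[0]=C('b')+0=13+0=13
L[1]='B': occ=0, LF[1]=C('B')+0=5+0=5
L[2]='A': occ=0, LF[2]=C('A')+0=1+0=1
L[3]='B': occ=1, LF[3]=C('B')+1=5+1=6
L[4]='a': occ=0, LF[4]=C('a')+0=10+0=10
L[5]='a': occ=1, LF[5]=C('a')+1=10+1=11
L[6]='b': occ=1, LF[6]=C('b')+1=13+1=14
L[7]='b': occ=2, LF[7]=C('b')+2=13+2=15
L[8]='A': occ=1, LF[8]=C('A')+1=1+1=2
L[9]='B': occ=2, LF[9]=C('B')+2=5+2=7
L[10]='a': occ=2, LF[10]=C('a')+2=10+2=12
L[11]='$': occ=0, LF[11]=C('$')+0=0+0=0
L[12]='B': occ=3, LF[12]=C('B')+3=5+3=8
L[13]='A': occ=2, LF[13]=C('A')+2=1+2=3
L[14]='b': occ=3, LF[14]=C('b')+3=13+3=16
L[15]='b': occ=4, LF[15]=C('b')+4=13+4=17
L[16]='B': occ=4, LF[16]=C('B')+4=5+4=9
L[17]='A': occ=3, LF[17]=C('A')+3=1+3=4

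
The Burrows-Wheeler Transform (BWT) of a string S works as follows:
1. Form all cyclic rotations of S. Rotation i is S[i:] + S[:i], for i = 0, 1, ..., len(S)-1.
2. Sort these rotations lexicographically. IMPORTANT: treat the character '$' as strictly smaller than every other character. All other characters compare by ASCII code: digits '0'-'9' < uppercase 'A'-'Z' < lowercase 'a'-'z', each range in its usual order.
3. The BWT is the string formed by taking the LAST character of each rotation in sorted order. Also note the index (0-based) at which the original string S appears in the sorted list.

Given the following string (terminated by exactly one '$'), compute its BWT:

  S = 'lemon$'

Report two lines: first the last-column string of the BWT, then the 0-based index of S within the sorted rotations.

All 6 rotations (rotation i = S[i:]+S[:i]):
  rot[0] = lemon$
  rot[1] = emon$l
  rot[2] = mon$le
  rot[3] = on$lem
  rot[4] = n$lemo
  rot[5] = $lemon
Sorted (with $ < everything):
  sorted[0] = $lemon  (last char: 'n')
  sorted[1] = emon$l  (last char: 'l')
  sorted[2] = lemon$  (last char: '$')
  sorted[3] = mon$le  (last char: 'e')
  sorted[4] = n$lemo  (last char: 'o')
  sorted[5] = on$lem  (last char: 'm')
Last column: nl$eom
Original string S is at sorted index 2

Answer: nl$eom
2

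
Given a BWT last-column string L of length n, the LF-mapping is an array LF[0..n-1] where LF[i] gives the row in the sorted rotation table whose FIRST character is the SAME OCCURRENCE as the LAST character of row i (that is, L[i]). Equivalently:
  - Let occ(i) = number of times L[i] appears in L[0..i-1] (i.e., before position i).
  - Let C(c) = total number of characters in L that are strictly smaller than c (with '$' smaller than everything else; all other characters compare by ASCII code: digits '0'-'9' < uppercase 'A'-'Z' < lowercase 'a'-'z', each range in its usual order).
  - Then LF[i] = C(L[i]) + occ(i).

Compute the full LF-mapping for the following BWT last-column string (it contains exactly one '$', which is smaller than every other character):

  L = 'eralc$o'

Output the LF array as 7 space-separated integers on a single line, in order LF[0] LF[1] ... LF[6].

Answer: 3 6 1 4 2 0 5

Derivation:
Char counts: '$':1, 'a':1, 'c':1, 'e':1, 'l':1, 'o':1, 'r':1
C (first-col start): C('$')=0, C('a')=1, C('c')=2, C('e')=3, C('l')=4, C('o')=5, C('r')=6
L[0]='e': occ=0, LF[0]=C('e')+0=3+0=3
L[1]='r': occ=0, LF[1]=C('r')+0=6+0=6
L[2]='a': occ=0, LF[2]=C('a')+0=1+0=1
L[3]='l': occ=0, LF[3]=C('l')+0=4+0=4
L[4]='c': occ=0, LF[4]=C('c')+0=2+0=2
L[5]='$': occ=0, LF[5]=C('$')+0=0+0=0
L[6]='o': occ=0, LF[6]=C('o')+0=5+0=5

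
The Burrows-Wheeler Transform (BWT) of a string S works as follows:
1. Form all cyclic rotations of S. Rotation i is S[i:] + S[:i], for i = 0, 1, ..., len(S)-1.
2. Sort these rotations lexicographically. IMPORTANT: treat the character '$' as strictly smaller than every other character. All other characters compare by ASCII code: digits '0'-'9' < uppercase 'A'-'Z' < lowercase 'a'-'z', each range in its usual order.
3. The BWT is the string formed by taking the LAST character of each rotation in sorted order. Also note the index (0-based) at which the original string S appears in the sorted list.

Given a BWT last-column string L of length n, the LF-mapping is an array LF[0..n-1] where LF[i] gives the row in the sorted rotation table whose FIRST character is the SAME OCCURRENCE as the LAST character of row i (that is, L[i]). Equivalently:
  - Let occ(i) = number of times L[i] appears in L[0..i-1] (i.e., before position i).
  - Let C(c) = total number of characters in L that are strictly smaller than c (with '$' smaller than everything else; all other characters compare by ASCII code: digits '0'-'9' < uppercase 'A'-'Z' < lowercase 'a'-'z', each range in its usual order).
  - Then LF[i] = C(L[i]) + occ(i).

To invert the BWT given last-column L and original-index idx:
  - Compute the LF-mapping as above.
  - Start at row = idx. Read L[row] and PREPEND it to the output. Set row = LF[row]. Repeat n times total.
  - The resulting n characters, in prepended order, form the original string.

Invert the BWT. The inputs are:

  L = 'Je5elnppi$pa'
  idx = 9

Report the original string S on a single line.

LF mapping: 2 4 1 5 7 8 9 10 6 0 11 3
Walk LF starting at row 9, prepending L[row]:
  step 1: row=9, L[9]='$', prepend. Next row=LF[9]=0
  step 2: row=0, L[0]='J', prepend. Next row=LF[0]=2
  step 3: row=2, L[2]='5', prepend. Next row=LF[2]=1
  step 4: row=1, L[1]='e', prepend. Next row=LF[1]=4
  step 5: row=4, L[4]='l', prepend. Next row=LF[4]=7
  step 6: row=7, L[7]='p', prepend. Next row=LF[7]=10
  step 7: row=10, L[10]='p', prepend. Next row=LF[10]=11
  step 8: row=11, L[11]='a', prepend. Next row=LF[11]=3
  step 9: row=3, L[3]='e', prepend. Next row=LF[3]=5
  step 10: row=5, L[5]='n', prepend. Next row=LF[5]=8
  step 11: row=8, L[8]='i', prepend. Next row=LF[8]=6
  step 12: row=6, L[6]='p', prepend. Next row=LF[6]=9
Reversed output: pineapple5J$

Answer: pineapple5J$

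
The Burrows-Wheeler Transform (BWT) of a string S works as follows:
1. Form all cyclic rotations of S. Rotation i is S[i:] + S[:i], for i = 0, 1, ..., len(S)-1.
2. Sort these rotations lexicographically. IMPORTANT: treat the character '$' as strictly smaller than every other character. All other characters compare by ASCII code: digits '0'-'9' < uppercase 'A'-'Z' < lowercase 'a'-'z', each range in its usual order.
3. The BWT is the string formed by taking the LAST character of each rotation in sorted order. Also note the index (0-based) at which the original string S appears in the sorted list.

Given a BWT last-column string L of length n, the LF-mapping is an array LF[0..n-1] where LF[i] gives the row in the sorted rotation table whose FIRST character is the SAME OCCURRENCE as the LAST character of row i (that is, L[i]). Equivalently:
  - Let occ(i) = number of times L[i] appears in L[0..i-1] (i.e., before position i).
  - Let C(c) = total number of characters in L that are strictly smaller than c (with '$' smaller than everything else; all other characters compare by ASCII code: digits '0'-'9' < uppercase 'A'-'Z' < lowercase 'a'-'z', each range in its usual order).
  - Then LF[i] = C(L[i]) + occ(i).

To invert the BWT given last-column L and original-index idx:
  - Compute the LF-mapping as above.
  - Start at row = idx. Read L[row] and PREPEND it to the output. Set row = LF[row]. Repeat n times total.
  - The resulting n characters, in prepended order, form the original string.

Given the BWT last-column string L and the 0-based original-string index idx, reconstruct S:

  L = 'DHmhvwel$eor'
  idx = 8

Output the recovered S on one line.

Answer: overwhelmHD$

Derivation:
LF mapping: 1 2 7 5 10 11 3 6 0 4 8 9
Walk LF starting at row 8, prepending L[row]:
  step 1: row=8, L[8]='$', prepend. Next row=LF[8]=0
  step 2: row=0, L[0]='D', prepend. Next row=LF[0]=1
  step 3: row=1, L[1]='H', prepend. Next row=LF[1]=2
  step 4: row=2, L[2]='m', prepend. Next row=LF[2]=7
  step 5: row=7, L[7]='l', prepend. Next row=LF[7]=6
  step 6: row=6, L[6]='e', prepend. Next row=LF[6]=3
  step 7: row=3, L[3]='h', prepend. Next row=LF[3]=5
  step 8: row=5, L[5]='w', prepend. Next row=LF[5]=11
  step 9: row=11, L[11]='r', prepend. Next row=LF[11]=9
  step 10: row=9, L[9]='e', prepend. Next row=LF[9]=4
  step 11: row=4, L[4]='v', prepend. Next row=LF[4]=10
  step 12: row=10, L[10]='o', prepend. Next row=LF[10]=8
Reversed output: overwhelmHD$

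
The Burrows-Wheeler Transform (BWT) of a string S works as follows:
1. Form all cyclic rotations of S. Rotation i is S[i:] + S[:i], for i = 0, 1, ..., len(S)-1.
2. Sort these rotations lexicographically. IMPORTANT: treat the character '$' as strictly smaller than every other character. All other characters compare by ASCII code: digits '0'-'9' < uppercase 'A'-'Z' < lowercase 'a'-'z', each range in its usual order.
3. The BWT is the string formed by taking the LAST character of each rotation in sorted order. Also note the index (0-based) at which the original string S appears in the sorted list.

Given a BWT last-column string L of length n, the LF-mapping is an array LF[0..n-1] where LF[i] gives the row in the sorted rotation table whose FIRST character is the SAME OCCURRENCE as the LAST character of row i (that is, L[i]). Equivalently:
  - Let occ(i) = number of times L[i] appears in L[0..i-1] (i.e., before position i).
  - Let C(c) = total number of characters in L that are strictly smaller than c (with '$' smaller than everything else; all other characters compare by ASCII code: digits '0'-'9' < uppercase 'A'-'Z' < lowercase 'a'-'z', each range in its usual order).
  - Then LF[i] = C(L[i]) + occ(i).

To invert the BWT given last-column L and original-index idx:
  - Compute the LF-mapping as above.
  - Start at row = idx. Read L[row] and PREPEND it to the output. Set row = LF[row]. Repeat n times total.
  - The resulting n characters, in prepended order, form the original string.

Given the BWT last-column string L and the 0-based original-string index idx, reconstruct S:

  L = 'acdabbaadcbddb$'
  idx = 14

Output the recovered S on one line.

LF mapping: 1 9 11 2 5 6 3 4 12 10 7 13 14 8 0
Walk LF starting at row 14, prepending L[row]:
  step 1: row=14, L[14]='$', prepend. Next row=LF[14]=0
  step 2: row=0, L[0]='a', prepend. Next row=LF[0]=1
  step 3: row=1, L[1]='c', prepend. Next row=LF[1]=9
  step 4: row=9, L[9]='c', prepend. Next row=LF[9]=10
  step 5: row=10, L[10]='b', prepend. Next row=LF[10]=7
  step 6: row=7, L[7]='a', prepend. Next row=LF[7]=4
  step 7: row=4, L[4]='b', prepend. Next row=LF[4]=5
  step 8: row=5, L[5]='b', prepend. Next row=LF[5]=6
  step 9: row=6, L[6]='a', prepend. Next row=LF[6]=3
  step 10: row=3, L[3]='a', prepend. Next row=LF[3]=2
  step 11: row=2, L[2]='d', prepend. Next row=LF[2]=11
  step 12: row=11, L[11]='d', prepend. Next row=LF[11]=13
  step 13: row=13, L[13]='b', prepend. Next row=LF[13]=8
  step 14: row=8, L[8]='d', prepend. Next row=LF[8]=12
  step 15: row=12, L[12]='d', prepend. Next row=LF[12]=14
Reversed output: ddbddaabbabcca$

Answer: ddbddaabbabcca$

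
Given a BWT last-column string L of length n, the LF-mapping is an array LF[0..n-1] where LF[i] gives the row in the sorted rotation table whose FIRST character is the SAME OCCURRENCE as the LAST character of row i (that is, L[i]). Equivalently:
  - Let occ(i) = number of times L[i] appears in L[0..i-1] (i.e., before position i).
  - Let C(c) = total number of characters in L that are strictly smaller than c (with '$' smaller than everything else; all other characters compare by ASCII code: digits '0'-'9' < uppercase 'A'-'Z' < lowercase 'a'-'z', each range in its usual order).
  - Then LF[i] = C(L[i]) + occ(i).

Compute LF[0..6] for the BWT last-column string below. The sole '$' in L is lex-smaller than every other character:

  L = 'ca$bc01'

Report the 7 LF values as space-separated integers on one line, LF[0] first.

Answer: 5 3 0 4 6 1 2

Derivation:
Char counts: '$':1, '0':1, '1':1, 'a':1, 'b':1, 'c':2
C (first-col start): C('$')=0, C('0')=1, C('1')=2, C('a')=3, C('b')=4, C('c')=5
L[0]='c': occ=0, LF[0]=C('c')+0=5+0=5
L[1]='a': occ=0, LF[1]=C('a')+0=3+0=3
L[2]='$': occ=0, LF[2]=C('$')+0=0+0=0
L[3]='b': occ=0, LF[3]=C('b')+0=4+0=4
L[4]='c': occ=1, LF[4]=C('c')+1=5+1=6
L[5]='0': occ=0, LF[5]=C('0')+0=1+0=1
L[6]='1': occ=0, LF[6]=C('1')+0=2+0=2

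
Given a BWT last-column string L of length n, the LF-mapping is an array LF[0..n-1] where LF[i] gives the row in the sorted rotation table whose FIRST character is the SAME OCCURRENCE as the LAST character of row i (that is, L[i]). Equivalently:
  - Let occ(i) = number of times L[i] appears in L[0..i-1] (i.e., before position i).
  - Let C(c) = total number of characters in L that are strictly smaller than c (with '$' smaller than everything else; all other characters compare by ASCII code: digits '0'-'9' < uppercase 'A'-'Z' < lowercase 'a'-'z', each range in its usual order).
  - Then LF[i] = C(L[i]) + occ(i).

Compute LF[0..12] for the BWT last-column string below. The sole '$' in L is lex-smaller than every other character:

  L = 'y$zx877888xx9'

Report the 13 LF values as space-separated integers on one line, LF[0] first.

Char counts: '$':1, '7':2, '8':4, '9':1, 'x':3, 'y':1, 'z':1
C (first-col start): C('$')=0, C('7')=1, C('8')=3, C('9')=7, C('x')=8, C('y')=11, C('z')=12
L[0]='y': occ=0, LF[0]=C('y')+0=11+0=11
L[1]='$': occ=0, LF[1]=C('$')+0=0+0=0
L[2]='z': occ=0, LF[2]=C('z')+0=12+0=12
L[3]='x': occ=0, LF[3]=C('x')+0=8+0=8
L[4]='8': occ=0, LF[4]=C('8')+0=3+0=3
L[5]='7': occ=0, LF[5]=C('7')+0=1+0=1
L[6]='7': occ=1, LF[6]=C('7')+1=1+1=2
L[7]='8': occ=1, LF[7]=C('8')+1=3+1=4
L[8]='8': occ=2, LF[8]=C('8')+2=3+2=5
L[9]='8': occ=3, LF[9]=C('8')+3=3+3=6
L[10]='x': occ=1, LF[10]=C('x')+1=8+1=9
L[11]='x': occ=2, LF[11]=C('x')+2=8+2=10
L[12]='9': occ=0, LF[12]=C('9')+0=7+0=7

Answer: 11 0 12 8 3 1 2 4 5 6 9 10 7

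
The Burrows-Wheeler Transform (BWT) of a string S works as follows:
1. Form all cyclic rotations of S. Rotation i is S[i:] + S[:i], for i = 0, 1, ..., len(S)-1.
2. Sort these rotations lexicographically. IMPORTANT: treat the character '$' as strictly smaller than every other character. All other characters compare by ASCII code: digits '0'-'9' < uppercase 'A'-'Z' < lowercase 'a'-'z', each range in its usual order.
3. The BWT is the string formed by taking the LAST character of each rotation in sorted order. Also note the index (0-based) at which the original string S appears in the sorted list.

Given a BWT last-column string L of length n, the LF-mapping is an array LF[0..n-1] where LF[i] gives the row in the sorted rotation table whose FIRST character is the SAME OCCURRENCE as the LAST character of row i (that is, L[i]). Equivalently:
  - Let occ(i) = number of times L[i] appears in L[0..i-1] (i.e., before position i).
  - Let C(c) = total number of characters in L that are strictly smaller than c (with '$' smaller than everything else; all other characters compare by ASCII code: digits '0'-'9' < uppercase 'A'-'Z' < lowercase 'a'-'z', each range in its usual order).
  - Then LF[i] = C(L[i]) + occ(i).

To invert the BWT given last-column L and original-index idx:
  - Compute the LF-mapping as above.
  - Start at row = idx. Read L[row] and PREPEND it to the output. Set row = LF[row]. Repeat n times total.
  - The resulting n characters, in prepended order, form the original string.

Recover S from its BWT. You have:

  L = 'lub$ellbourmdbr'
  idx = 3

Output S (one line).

LF mapping: 6 13 1 0 5 7 8 2 10 14 11 9 4 3 12
Walk LF starting at row 3, prepending L[row]:
  step 1: row=3, L[3]='$', prepend. Next row=LF[3]=0
  step 2: row=0, L[0]='l', prepend. Next row=LF[0]=6
  step 3: row=6, L[6]='l', prepend. Next row=LF[6]=8
  step 4: row=8, L[8]='o', prepend. Next row=LF[8]=10
  step 5: row=10, L[10]='r', prepend. Next row=LF[10]=11
  step 6: row=11, L[11]='m', prepend. Next row=LF[11]=9
  step 7: row=9, L[9]='u', prepend. Next row=LF[9]=14
  step 8: row=14, L[14]='r', prepend. Next row=LF[14]=12
  step 9: row=12, L[12]='d', prepend. Next row=LF[12]=4
  step 10: row=4, L[4]='e', prepend. Next row=LF[4]=5
  step 11: row=5, L[5]='l', prepend. Next row=LF[5]=7
  step 12: row=7, L[7]='b', prepend. Next row=LF[7]=2
  step 13: row=2, L[2]='b', prepend. Next row=LF[2]=1
  step 14: row=1, L[1]='u', prepend. Next row=LF[1]=13
  step 15: row=13, L[13]='b', prepend. Next row=LF[13]=3
Reversed output: bubbledrumroll$

Answer: bubbledrumroll$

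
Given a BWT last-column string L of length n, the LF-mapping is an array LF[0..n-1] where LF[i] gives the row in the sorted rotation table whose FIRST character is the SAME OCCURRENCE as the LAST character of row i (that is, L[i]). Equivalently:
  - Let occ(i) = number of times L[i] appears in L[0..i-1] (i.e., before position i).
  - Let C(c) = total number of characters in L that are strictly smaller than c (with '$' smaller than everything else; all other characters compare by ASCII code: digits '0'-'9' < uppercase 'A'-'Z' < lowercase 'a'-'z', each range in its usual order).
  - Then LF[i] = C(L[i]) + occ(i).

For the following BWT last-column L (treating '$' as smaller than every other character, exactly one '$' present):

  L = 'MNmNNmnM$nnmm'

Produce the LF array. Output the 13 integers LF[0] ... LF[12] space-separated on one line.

Char counts: '$':1, 'M':2, 'N':3, 'm':4, 'n':3
C (first-col start): C('$')=0, C('M')=1, C('N')=3, C('m')=6, C('n')=10
L[0]='M': occ=0, LF[0]=C('M')+0=1+0=1
L[1]='N': occ=0, LF[1]=C('N')+0=3+0=3
L[2]='m': occ=0, LF[2]=C('m')+0=6+0=6
L[3]='N': occ=1, LF[3]=C('N')+1=3+1=4
L[4]='N': occ=2, LF[4]=C('N')+2=3+2=5
L[5]='m': occ=1, LF[5]=C('m')+1=6+1=7
L[6]='n': occ=0, LF[6]=C('n')+0=10+0=10
L[7]='M': occ=1, LF[7]=C('M')+1=1+1=2
L[8]='$': occ=0, LF[8]=C('$')+0=0+0=0
L[9]='n': occ=1, LF[9]=C('n')+1=10+1=11
L[10]='n': occ=2, LF[10]=C('n')+2=10+2=12
L[11]='m': occ=2, LF[11]=C('m')+2=6+2=8
L[12]='m': occ=3, LF[12]=C('m')+3=6+3=9

Answer: 1 3 6 4 5 7 10 2 0 11 12 8 9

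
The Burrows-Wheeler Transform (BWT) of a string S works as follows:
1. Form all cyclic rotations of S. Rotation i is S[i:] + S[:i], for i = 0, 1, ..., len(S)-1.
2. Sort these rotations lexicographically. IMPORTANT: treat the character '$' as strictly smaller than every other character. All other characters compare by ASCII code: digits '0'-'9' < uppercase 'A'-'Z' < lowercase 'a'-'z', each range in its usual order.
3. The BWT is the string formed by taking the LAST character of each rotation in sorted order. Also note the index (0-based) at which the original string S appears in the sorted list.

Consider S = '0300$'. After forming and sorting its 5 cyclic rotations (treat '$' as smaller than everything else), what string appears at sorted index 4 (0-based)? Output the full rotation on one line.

Answer: 300$0

Derivation:
All 5 rotations (rotation i = S[i:]+S[:i]):
  rot[0] = 0300$
  rot[1] = 300$0
  rot[2] = 00$03
  rot[3] = 0$030
  rot[4] = $0300
Sorted (with $ < everything):
  sorted[0] = $0300
  sorted[1] = 0$030
  sorted[2] = 00$03
  sorted[3] = 0300$
  sorted[4] = 300$0
sorted[4] = 300$0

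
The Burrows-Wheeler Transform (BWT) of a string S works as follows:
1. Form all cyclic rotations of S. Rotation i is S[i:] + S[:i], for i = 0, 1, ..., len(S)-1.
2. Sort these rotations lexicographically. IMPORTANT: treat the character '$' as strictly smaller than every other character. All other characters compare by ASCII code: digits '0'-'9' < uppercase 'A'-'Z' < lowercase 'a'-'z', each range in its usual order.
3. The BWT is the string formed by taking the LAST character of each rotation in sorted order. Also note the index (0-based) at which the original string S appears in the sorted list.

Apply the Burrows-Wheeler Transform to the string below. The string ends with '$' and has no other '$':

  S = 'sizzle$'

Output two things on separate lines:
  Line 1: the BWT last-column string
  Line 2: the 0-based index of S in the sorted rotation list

All 7 rotations (rotation i = S[i:]+S[:i]):
  rot[0] = sizzle$
  rot[1] = izzle$s
  rot[2] = zzle$si
  rot[3] = zle$siz
  rot[4] = le$sizz
  rot[5] = e$sizzl
  rot[6] = $sizzle
Sorted (with $ < everything):
  sorted[0] = $sizzle  (last char: 'e')
  sorted[1] = e$sizzl  (last char: 'l')
  sorted[2] = izzle$s  (last char: 's')
  sorted[3] = le$sizz  (last char: 'z')
  sorted[4] = sizzle$  (last char: '$')
  sorted[5] = zle$siz  (last char: 'z')
  sorted[6] = zzle$si  (last char: 'i')
Last column: elsz$zi
Original string S is at sorted index 4

Answer: elsz$zi
4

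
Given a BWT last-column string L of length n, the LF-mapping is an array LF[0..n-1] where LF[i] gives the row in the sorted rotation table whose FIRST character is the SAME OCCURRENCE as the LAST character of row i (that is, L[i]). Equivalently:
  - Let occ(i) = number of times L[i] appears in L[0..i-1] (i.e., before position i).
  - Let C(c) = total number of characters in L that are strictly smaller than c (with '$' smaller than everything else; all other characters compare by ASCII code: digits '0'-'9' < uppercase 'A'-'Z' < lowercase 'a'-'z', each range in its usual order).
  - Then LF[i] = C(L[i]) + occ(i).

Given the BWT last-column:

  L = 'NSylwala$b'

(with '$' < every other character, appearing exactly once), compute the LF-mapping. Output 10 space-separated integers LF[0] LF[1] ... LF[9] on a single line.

Answer: 1 2 9 6 8 3 7 4 0 5

Derivation:
Char counts: '$':1, 'N':1, 'S':1, 'a':2, 'b':1, 'l':2, 'w':1, 'y':1
C (first-col start): C('$')=0, C('N')=1, C('S')=2, C('a')=3, C('b')=5, C('l')=6, C('w')=8, C('y')=9
L[0]='N': occ=0, LF[0]=C('N')+0=1+0=1
L[1]='S': occ=0, LF[1]=C('S')+0=2+0=2
L[2]='y': occ=0, LF[2]=C('y')+0=9+0=9
L[3]='l': occ=0, LF[3]=C('l')+0=6+0=6
L[4]='w': occ=0, LF[4]=C('w')+0=8+0=8
L[5]='a': occ=0, LF[5]=C('a')+0=3+0=3
L[6]='l': occ=1, LF[6]=C('l')+1=6+1=7
L[7]='a': occ=1, LF[7]=C('a')+1=3+1=4
L[8]='$': occ=0, LF[8]=C('$')+0=0+0=0
L[9]='b': occ=0, LF[9]=C('b')+0=5+0=5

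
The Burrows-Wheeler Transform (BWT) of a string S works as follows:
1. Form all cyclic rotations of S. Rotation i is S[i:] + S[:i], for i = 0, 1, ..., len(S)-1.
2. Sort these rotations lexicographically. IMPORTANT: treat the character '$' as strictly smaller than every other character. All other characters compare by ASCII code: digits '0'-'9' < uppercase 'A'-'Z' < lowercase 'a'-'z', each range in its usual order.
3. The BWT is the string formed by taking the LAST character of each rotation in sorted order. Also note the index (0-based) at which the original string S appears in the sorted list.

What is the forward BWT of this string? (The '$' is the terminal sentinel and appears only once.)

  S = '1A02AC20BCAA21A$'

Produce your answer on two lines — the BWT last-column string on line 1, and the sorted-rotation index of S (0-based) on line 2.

Answer: AA22$CA011AC20AB
4

Derivation:
All 16 rotations (rotation i = S[i:]+S[:i]):
  rot[0] = 1A02AC20BCAA21A$
  rot[1] = A02AC20BCAA21A$1
  rot[2] = 02AC20BCAA21A$1A
  rot[3] = 2AC20BCAA21A$1A0
  rot[4] = AC20BCAA21A$1A02
  rot[5] = C20BCAA21A$1A02A
  rot[6] = 20BCAA21A$1A02AC
  rot[7] = 0BCAA21A$1A02AC2
  rot[8] = BCAA21A$1A02AC20
  rot[9] = CAA21A$1A02AC20B
  rot[10] = AA21A$1A02AC20BC
  rot[11] = A21A$1A02AC20BCA
  rot[12] = 21A$1A02AC20BCAA
  rot[13] = 1A$1A02AC20BCAA2
  rot[14] = A$1A02AC20BCAA21
  rot[15] = $1A02AC20BCAA21A
Sorted (with $ < everything):
  sorted[0] = $1A02AC20BCAA21A  (last char: 'A')
  sorted[1] = 02AC20BCAA21A$1A  (last char: 'A')
  sorted[2] = 0BCAA21A$1A02AC2  (last char: '2')
  sorted[3] = 1A$1A02AC20BCAA2  (last char: '2')
  sorted[4] = 1A02AC20BCAA21A$  (last char: '$')
  sorted[5] = 20BCAA21A$1A02AC  (last char: 'C')
  sorted[6] = 21A$1A02AC20BCAA  (last char: 'A')
  sorted[7] = 2AC20BCAA21A$1A0  (last char: '0')
  sorted[8] = A$1A02AC20BCAA21  (last char: '1')
  sorted[9] = A02AC20BCAA21A$1  (last char: '1')
  sorted[10] = A21A$1A02AC20BCA  (last char: 'A')
  sorted[11] = AA21A$1A02AC20BC  (last char: 'C')
  sorted[12] = AC20BCAA21A$1A02  (last char: '2')
  sorted[13] = BCAA21A$1A02AC20  (last char: '0')
  sorted[14] = C20BCAA21A$1A02A  (last char: 'A')
  sorted[15] = CAA21A$1A02AC20B  (last char: 'B')
Last column: AA22$CA011AC20AB
Original string S is at sorted index 4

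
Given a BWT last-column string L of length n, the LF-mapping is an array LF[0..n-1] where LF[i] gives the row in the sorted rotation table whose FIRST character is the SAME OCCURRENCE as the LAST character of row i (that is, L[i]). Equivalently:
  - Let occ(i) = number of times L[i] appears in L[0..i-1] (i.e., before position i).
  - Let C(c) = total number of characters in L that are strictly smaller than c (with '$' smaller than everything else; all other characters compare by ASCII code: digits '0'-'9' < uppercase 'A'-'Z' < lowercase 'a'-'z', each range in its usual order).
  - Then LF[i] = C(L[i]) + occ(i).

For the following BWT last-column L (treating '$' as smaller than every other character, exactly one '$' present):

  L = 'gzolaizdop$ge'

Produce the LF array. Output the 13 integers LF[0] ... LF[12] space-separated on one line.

Char counts: '$':1, 'a':1, 'd':1, 'e':1, 'g':2, 'i':1, 'l':1, 'o':2, 'p':1, 'z':2
C (first-col start): C('$')=0, C('a')=1, C('d')=2, C('e')=3, C('g')=4, C('i')=6, C('l')=7, C('o')=8, C('p')=10, C('z')=11
L[0]='g': occ=0, LF[0]=C('g')+0=4+0=4
L[1]='z': occ=0, LF[1]=C('z')+0=11+0=11
L[2]='o': occ=0, LF[2]=C('o')+0=8+0=8
L[3]='l': occ=0, LF[3]=C('l')+0=7+0=7
L[4]='a': occ=0, LF[4]=C('a')+0=1+0=1
L[5]='i': occ=0, LF[5]=C('i')+0=6+0=6
L[6]='z': occ=1, LF[6]=C('z')+1=11+1=12
L[7]='d': occ=0, LF[7]=C('d')+0=2+0=2
L[8]='o': occ=1, LF[8]=C('o')+1=8+1=9
L[9]='p': occ=0, LF[9]=C('p')+0=10+0=10
L[10]='$': occ=0, LF[10]=C('$')+0=0+0=0
L[11]='g': occ=1, LF[11]=C('g')+1=4+1=5
L[12]='e': occ=0, LF[12]=C('e')+0=3+0=3

Answer: 4 11 8 7 1 6 12 2 9 10 0 5 3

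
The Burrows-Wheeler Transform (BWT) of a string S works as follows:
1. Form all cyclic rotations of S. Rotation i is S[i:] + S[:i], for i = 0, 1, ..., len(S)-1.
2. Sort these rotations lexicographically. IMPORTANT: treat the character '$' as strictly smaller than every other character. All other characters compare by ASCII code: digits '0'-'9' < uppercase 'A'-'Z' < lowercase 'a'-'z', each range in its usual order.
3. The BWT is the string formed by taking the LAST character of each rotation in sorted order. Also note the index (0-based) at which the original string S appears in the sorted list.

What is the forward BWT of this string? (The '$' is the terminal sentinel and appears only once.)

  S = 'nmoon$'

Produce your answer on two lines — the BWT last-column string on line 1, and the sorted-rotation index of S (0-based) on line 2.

All 6 rotations (rotation i = S[i:]+S[:i]):
  rot[0] = nmoon$
  rot[1] = moon$n
  rot[2] = oon$nm
  rot[3] = on$nmo
  rot[4] = n$nmoo
  rot[5] = $nmoon
Sorted (with $ < everything):
  sorted[0] = $nmoon  (last char: 'n')
  sorted[1] = moon$n  (last char: 'n')
  sorted[2] = n$nmoo  (last char: 'o')
  sorted[3] = nmoon$  (last char: '$')
  sorted[4] = on$nmo  (last char: 'o')
  sorted[5] = oon$nm  (last char: 'm')
Last column: nno$om
Original string S is at sorted index 3

Answer: nno$om
3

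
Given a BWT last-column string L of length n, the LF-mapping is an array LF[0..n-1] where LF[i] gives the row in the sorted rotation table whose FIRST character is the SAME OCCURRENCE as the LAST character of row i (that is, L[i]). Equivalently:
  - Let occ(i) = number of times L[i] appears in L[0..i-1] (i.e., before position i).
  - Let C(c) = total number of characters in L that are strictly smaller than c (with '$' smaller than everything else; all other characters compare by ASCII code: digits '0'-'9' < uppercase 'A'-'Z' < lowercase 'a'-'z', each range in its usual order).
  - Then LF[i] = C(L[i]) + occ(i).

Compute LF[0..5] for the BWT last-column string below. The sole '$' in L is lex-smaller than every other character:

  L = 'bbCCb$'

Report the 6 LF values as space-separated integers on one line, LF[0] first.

Answer: 3 4 1 2 5 0

Derivation:
Char counts: '$':1, 'C':2, 'b':3
C (first-col start): C('$')=0, C('C')=1, C('b')=3
L[0]='b': occ=0, LF[0]=C('b')+0=3+0=3
L[1]='b': occ=1, LF[1]=C('b')+1=3+1=4
L[2]='C': occ=0, LF[2]=C('C')+0=1+0=1
L[3]='C': occ=1, LF[3]=C('C')+1=1+1=2
L[4]='b': occ=2, LF[4]=C('b')+2=3+2=5
L[5]='$': occ=0, LF[5]=C('$')+0=0+0=0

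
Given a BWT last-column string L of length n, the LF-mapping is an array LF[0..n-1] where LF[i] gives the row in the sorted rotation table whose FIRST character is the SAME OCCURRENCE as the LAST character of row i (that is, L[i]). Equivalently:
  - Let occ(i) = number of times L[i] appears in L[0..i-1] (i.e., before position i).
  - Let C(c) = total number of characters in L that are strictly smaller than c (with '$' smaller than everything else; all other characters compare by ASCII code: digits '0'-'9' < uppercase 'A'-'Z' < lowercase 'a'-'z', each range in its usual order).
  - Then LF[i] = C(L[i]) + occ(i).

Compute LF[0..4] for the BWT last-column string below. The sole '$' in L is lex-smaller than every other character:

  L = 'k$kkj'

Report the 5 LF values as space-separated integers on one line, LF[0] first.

Answer: 2 0 3 4 1

Derivation:
Char counts: '$':1, 'j':1, 'k':3
C (first-col start): C('$')=0, C('j')=1, C('k')=2
L[0]='k': occ=0, LF[0]=C('k')+0=2+0=2
L[1]='$': occ=0, LF[1]=C('$')+0=0+0=0
L[2]='k': occ=1, LF[2]=C('k')+1=2+1=3
L[3]='k': occ=2, LF[3]=C('k')+2=2+2=4
L[4]='j': occ=0, LF[4]=C('j')+0=1+0=1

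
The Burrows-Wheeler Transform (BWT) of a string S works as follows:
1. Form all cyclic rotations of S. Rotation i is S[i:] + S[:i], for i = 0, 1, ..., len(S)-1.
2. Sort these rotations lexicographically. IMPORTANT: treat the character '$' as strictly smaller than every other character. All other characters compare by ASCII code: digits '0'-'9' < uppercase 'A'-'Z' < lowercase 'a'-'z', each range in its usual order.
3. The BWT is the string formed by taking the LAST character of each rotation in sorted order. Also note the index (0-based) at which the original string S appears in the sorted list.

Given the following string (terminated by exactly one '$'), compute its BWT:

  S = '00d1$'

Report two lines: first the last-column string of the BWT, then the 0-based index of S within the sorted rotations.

Answer: 1$0d0
1

Derivation:
All 5 rotations (rotation i = S[i:]+S[:i]):
  rot[0] = 00d1$
  rot[1] = 0d1$0
  rot[2] = d1$00
  rot[3] = 1$00d
  rot[4] = $00d1
Sorted (with $ < everything):
  sorted[0] = $00d1  (last char: '1')
  sorted[1] = 00d1$  (last char: '$')
  sorted[2] = 0d1$0  (last char: '0')
  sorted[3] = 1$00d  (last char: 'd')
  sorted[4] = d1$00  (last char: '0')
Last column: 1$0d0
Original string S is at sorted index 1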